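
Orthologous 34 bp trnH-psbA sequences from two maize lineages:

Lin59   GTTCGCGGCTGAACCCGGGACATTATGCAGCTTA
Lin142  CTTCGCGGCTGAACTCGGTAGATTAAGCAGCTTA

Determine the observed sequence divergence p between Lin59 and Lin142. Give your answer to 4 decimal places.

0.1471

Mismatches occur at site 1 (G↔C), site 15 (C↔T), site 19 (G↔T), site 21 (C↔G), site 26 (T↔A).
There are 5 differences over 34 sites, so p = 5/34 = 0.1471.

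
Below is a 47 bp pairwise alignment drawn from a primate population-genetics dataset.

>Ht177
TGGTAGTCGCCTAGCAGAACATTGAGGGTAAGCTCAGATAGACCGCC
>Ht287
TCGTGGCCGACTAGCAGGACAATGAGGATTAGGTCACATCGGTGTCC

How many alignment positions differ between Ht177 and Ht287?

Mismatches occur at site 2 (G/C), site 5 (A/G), site 7 (T/C), site 10 (C/A), site 18 (A/G), site 22 (T/A), site 28 (G/A), site 30 (A/T), site 33 (C/G), site 37 (G/C), site 40 (A/C), site 42 (A/G), site 43 (C/T), site 44 (C/G), site 45 (G/T).
That gives 15 mismatches out of 47 aligned sites, so the Hamming distance is 15.

15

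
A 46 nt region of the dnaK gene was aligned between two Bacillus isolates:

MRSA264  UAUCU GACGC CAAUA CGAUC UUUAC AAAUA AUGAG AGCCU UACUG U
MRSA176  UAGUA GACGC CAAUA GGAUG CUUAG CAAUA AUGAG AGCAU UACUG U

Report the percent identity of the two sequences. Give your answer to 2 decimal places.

80.43%

The sequences differ at positions 3 (U/G), 4 (C/U), 5 (U/A), 16 (C/G), 20 (C/G), 21 (U/C), 25 (C/G), 26 (A/C), 39 (C/A).
37 of the 46 sites match, so the percent identity is 37/46 × 100 = 80.43%.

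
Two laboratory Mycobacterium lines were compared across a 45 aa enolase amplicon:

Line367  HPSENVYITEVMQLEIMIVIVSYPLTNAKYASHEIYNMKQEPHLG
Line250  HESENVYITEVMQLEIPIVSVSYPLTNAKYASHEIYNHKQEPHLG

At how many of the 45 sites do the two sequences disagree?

Differing sites — 2:P/E; 17:M/P; 20:I/S; 38:M/H.
That gives 4 mismatches out of 45 aligned sites, so the Hamming distance is 4.

4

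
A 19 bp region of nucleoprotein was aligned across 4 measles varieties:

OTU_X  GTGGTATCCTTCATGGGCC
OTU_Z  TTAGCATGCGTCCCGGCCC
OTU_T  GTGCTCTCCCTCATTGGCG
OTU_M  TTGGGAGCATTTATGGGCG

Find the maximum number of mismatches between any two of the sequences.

12

Pairwise Hamming distances:
  OTU_X vs OTU_Z: 8
  OTU_X vs OTU_T: 5
  OTU_X vs OTU_M: 6
  OTU_Z vs OTU_T: 12
  OTU_Z vs OTU_M: 11
  OTU_T vs OTU_M: 9
The largest is 12, between OTU_Z and OTU_T.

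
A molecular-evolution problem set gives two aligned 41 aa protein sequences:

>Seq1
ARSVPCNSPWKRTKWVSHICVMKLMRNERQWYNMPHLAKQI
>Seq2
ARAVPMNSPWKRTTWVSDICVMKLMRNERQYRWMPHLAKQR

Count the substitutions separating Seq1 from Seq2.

The sequences differ at positions 3 (S/A), 6 (C/M), 14 (K/T), 18 (H/D), 31 (W/Y), 32 (Y/R), 33 (N/W), 41 (I/R).
That gives 8 mismatches out of 41 aligned sites, so the Hamming distance is 8.

8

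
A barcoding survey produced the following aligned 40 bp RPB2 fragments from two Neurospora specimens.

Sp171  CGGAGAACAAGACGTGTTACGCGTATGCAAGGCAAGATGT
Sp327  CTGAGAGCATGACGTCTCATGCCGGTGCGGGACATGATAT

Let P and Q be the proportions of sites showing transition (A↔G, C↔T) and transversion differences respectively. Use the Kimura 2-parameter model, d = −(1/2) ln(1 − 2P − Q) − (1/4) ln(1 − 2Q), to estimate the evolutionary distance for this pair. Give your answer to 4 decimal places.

The sequences differ at positions 2 (G/T, transversion), 7 (A/G, transition), 10 (A/T, transversion), 16 (G/C, transversion), 18 (T/C, transition), 20 (C/T, transition), 23 (G/C, transversion), 24 (T/G, transversion), 25 (A/G, transition), 29 (A/G, transition), 30 (A/G, transition), 32 (G/A, transition), 35 (A/T, transversion), 39 (G/A, transition).
Of the 14 differences, 8 transitions and 6 transversions over 40 sites: P = 8/40 = 0.200000, Q = 6/40 = 0.150000.
d = −0.5·ln(0.450000) − 0.25·ln(0.700000) = −0.5·(-0.798508) − 0.25·(-0.356675) = 0.4884.

0.4884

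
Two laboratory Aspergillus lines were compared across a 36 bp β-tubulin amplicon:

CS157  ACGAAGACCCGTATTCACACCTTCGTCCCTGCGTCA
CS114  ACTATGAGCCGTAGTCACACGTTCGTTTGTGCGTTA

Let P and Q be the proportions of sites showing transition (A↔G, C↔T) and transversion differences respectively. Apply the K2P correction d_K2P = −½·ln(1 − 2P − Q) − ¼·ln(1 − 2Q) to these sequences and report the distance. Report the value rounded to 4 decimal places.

0.3041

Mismatches occur at site 3 (G↔T, transversion), site 5 (A↔T, transversion), site 8 (C↔G, transversion), site 14 (T↔G, transversion), site 21 (C↔G, transversion), site 27 (C↔T, transition), site 28 (C↔T, transition), site 29 (C↔G, transversion), site 35 (C↔T, transition).
Of the 9 differences, 3 transitions and 6 transversions over 36 sites: P = 3/36 = 0.083333, Q = 6/36 = 0.166667.
d = −0.5·ln(0.666667) − 0.25·ln(0.666666) = −0.5·(-0.405465) − 0.25·(-0.405466) = 0.3041.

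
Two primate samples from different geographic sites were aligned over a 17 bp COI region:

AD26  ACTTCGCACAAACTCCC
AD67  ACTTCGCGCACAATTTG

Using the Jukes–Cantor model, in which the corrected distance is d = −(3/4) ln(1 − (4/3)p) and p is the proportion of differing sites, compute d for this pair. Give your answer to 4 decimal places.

0.4770

Differing sites — 8:A/G; 11:A/C; 13:C/A; 15:C/T; 16:C/T; 17:C/G.
p = 6/17 = 0.352941.
d = −0.75 · ln(1 − (4/3)·0.352941) = −0.75 · ln(0.529412) = −0.75 · (-0.635988) = 0.4770.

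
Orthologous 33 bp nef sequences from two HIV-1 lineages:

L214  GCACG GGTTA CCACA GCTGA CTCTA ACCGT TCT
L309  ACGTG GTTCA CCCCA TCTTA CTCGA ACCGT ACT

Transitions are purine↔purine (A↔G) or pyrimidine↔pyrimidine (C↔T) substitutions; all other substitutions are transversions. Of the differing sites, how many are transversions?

6

Mismatches occur at site 1 (G↔A, transition), site 3 (A↔G, transition), site 4 (C↔T, transition), site 7 (G↔T, transversion), site 9 (T↔C, transition), site 13 (A↔C, transversion), site 16 (G↔T, transversion), site 19 (G↔T, transversion), site 24 (T↔G, transversion), site 31 (T↔A, transversion).
Of the 10 differences, 4 transitions and 6 transversions, so the answer is 6.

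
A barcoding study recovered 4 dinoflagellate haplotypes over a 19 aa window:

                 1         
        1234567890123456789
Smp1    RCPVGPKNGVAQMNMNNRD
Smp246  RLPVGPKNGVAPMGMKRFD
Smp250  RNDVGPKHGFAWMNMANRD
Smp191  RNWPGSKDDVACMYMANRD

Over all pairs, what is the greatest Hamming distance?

Pairwise Hamming distances:
  Smp1 vs Smp246: 6
  Smp1 vs Smp250: 6
  Smp1 vs Smp191: 9
  Smp246 vs Smp250: 9
  Smp246 vs Smp191: 11
  Smp250 vs Smp191: 8
The largest is 11, between Smp246 and Smp191.

11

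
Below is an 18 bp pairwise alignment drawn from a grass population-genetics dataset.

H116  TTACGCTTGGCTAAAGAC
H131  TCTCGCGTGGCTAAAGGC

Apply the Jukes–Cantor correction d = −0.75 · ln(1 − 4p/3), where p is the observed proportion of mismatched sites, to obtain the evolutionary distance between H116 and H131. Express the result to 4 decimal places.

0.2635

The sequences differ at positions 2 (T/C), 3 (A/T), 7 (T/G), 17 (A/G).
p = 4/18 = 0.222222.
d = −0.75 · ln(1 − (4/3)·0.222222) = −0.75 · ln(0.703704) = −0.75 · (-0.351397) = 0.2635.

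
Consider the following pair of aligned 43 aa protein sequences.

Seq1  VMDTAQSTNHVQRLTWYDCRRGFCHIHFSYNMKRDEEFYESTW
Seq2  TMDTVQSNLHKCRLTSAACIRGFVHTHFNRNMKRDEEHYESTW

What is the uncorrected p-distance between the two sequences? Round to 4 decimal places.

0.3488

Differing sites — 1:V/T; 5:A/V; 8:T/N; 9:N/L; 11:V/K; 12:Q/C; 16:W/S; 17:Y/A; 18:D/A; 20:R/I; 24:C/V; 26:I/T; 29:S/N; 30:Y/R; 38:F/H.
There are 15 differences over 43 sites, so p = 15/43 = 0.3488.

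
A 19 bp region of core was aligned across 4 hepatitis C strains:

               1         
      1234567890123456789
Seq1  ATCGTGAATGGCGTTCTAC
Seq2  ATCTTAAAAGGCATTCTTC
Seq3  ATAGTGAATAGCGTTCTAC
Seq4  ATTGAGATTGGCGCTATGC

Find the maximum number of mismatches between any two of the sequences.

10

Pairwise Hamming distances:
  Seq1 vs Seq2: 5
  Seq1 vs Seq3: 2
  Seq1 vs Seq4: 6
  Seq2 vs Seq3: 7
  Seq2 vs Seq4: 10
  Seq3 vs Seq4: 7
The largest is 10, between Seq2 and Seq4.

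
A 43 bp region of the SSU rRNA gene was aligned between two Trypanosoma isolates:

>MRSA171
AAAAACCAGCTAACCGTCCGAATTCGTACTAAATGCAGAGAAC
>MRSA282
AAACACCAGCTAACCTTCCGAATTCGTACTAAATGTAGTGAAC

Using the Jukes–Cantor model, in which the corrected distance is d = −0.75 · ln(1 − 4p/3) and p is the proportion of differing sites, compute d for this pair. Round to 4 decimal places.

0.0993

Differing sites — 4:A/C; 16:G/T; 36:C/T; 39:A/T.
p = 4/43 = 0.093023.
d = −0.75 · ln(1 − (4/3)·0.093023) = −0.75 · ln(0.875969) = −0.75 · (-0.132425) = 0.0993.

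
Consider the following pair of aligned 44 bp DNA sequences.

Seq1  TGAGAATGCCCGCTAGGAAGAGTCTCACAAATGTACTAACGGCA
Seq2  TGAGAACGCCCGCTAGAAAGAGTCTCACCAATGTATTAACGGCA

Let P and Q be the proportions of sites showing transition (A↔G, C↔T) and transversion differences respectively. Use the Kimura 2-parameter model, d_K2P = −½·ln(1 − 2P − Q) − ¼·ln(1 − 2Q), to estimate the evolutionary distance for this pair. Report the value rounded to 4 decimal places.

Differing sites — 7:T/C (Ti); 17:G/A (Ti); 29:A/C (Tv); 36:C/T (Ti).
Of the 4 differences, 3 transitions and 1 transversion over 44 sites: P = 3/44 = 0.068182, Q = 1/44 = 0.022727.
d = −0.5·ln(0.840909) − 0.25·ln(0.954546) = −0.5·(-0.173272) − 0.25·(-0.046519) = 0.0983.

0.0983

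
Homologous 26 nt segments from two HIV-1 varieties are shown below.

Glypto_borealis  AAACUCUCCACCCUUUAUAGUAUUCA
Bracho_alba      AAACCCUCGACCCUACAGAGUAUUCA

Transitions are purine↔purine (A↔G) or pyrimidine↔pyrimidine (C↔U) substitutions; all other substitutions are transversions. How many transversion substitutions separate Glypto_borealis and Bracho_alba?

Differing sites — 5:U/C (Ti); 9:C/G (Tv); 15:U/A (Tv); 16:U/C (Ti); 18:U/G (Tv).
Of the 5 differences, 2 transitions and 3 transversions, so the answer is 3.

3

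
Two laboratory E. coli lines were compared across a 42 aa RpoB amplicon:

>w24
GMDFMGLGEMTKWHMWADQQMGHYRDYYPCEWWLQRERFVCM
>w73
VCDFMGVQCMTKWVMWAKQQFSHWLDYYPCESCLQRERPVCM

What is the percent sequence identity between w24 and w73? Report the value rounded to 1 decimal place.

66.7%

Mismatches occur at site 1 (G→V), site 2 (M→C), site 7 (L→V), site 8 (G→Q), site 9 (E→C), site 14 (H→V), site 18 (D→K), site 21 (M→F), site 22 (G→S), site 24 (Y→W), site 25 (R→L), site 32 (W→S), site 33 (W→C), site 39 (F→P).
28 of the 42 sites match, so the percent identity is 28/42 × 100 = 66.7%.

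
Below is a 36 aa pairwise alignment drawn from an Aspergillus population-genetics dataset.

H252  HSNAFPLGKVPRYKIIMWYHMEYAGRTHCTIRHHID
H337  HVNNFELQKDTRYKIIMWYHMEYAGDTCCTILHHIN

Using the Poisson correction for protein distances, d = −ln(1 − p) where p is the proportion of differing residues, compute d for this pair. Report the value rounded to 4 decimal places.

Mismatches occur at site 2 (S↔V), site 4 (A↔N), site 6 (P↔E), site 8 (G↔Q), site 10 (V↔D), site 11 (P↔T), site 26 (R↔D), site 28 (H↔C), site 32 (R↔L), site 36 (D↔N).
p = 10/36 = 0.277778.
d = −ln(1 − 0.277778) = −ln(0.722222) = 0.3254.

0.3254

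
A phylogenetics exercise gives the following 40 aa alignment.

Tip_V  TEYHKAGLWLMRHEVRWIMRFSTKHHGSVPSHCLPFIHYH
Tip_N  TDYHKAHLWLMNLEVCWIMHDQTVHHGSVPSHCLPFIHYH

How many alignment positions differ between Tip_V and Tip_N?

9

Mismatches occur at site 2 (E↔D), site 7 (G↔H), site 12 (R↔N), site 13 (H↔L), site 16 (R↔C), site 20 (R↔H), site 21 (F↔D), site 22 (S↔Q), site 24 (K↔V).
That gives 9 mismatches out of 40 aligned sites, so the Hamming distance is 9.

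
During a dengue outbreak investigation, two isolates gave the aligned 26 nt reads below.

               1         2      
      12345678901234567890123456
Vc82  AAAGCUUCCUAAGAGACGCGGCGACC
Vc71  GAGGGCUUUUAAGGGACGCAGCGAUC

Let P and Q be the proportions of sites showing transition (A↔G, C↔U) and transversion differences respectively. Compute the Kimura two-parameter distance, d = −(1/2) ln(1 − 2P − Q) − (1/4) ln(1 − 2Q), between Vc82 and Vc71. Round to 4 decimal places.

0.5504

Differing sites — 1:A/G (Ti); 3:A/G (Ti); 5:C/G (Tv); 6:U/C (Ti); 8:C/U (Ti); 9:C/U (Ti); 14:A/G (Ti); 20:G/A (Ti); 25:C/U (Ti).
Of the 9 differences, 8 transitions and 1 transversion over 26 sites: P = 8/26 = 0.307692, Q = 1/26 = 0.038462.
d = −0.5·ln(0.346154) − 0.25·ln(0.923076) = −0.5·(-1.060872) − 0.25·(-0.080044) = 0.5504.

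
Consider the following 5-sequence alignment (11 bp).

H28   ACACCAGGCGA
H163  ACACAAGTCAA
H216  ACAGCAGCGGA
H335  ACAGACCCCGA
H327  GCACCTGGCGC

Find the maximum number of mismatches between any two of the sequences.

7

Pairwise Hamming distances:
  H28 vs H163: 3
  H28 vs H216: 3
  H28 vs H335: 5
  H28 vs H327: 3
  H163 vs H216: 5
  H163 vs H335: 5
  H163 vs H327: 6
  H216 vs H335: 4
  H216 vs H327: 6
  H335 vs H327: 7
The largest is 7, between H335 and H327.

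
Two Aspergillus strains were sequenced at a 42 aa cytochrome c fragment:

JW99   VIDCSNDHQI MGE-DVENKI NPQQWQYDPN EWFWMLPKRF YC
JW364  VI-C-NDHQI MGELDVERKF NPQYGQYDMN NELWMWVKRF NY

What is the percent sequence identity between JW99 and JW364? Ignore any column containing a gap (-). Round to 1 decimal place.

69.2%

Excluding the 3 gap columns leaves 39 comparable sites.
Mismatches occur at site 18 (N↔R), site 20 (I↔F), site 24 (Q↔Y), site 25 (W↔G), site 29 (P↔M), site 31 (E↔N), site 32 (W↔E), site 33 (F↔L), site 36 (L↔W), site 37 (P↔V), site 41 (Y↔N), site 42 (C↔Y).
27 of the 39 comparable sites match, so the percent identity is 27/39 × 100 = 69.2%.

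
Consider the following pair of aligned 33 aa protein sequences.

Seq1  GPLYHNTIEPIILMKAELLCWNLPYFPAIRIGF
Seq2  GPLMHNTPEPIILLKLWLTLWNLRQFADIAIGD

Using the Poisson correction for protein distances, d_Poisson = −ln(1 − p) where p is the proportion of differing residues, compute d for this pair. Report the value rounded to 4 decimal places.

Differing sites — 4:Y/M; 8:I/P; 14:M/L; 16:A/L; 17:E/W; 19:L/T; 20:C/L; 24:P/R; 25:Y/Q; 27:P/A; 28:A/D; 30:R/A; 33:F/D.
p = 13/33 = 0.393939.
d = −ln(1 − 0.393939) = −ln(0.606061) = 0.5008.

0.5008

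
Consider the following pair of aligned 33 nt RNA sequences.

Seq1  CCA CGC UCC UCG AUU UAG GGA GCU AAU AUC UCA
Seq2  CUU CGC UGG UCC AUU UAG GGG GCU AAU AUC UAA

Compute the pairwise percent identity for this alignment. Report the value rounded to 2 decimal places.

Mismatches occur at site 2 (C/U), site 3 (A/U), site 8 (C/G), site 9 (C/G), site 12 (G/C), site 21 (A/G), site 32 (C/A).
26 of the 33 sites match, so the percent identity is 26/33 × 100 = 78.79%.

78.79%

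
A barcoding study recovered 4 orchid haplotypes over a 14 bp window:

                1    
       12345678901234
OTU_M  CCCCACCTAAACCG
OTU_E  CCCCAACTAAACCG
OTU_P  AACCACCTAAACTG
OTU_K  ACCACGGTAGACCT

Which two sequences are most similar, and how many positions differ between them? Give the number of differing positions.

1

Pairwise Hamming distances:
  OTU_M vs OTU_E: 1
  OTU_M vs OTU_P: 3
  OTU_M vs OTU_K: 7
  OTU_E vs OTU_P: 4
  OTU_E vs OTU_K: 7
  OTU_P vs OTU_K: 8
The smallest is 1, between OTU_M and OTU_E.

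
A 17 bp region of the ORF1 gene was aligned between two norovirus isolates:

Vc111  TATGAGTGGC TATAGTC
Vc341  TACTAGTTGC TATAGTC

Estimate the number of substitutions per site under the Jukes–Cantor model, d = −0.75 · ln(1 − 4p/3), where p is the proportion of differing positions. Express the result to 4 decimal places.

0.2012

Mismatches occur at site 3 (T/C), site 4 (G/T), site 8 (G/T).
p = 3/17 = 0.176471.
d = −0.75 · ln(1 − (4/3)·0.176471) = −0.75 · ln(0.764705) = −0.75 · (-0.268265) = 0.2012.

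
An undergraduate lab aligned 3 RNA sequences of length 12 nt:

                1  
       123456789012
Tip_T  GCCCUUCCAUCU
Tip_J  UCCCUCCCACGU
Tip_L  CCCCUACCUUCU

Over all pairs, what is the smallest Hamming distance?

Pairwise Hamming distances:
  Tip_T vs Tip_J: 4
  Tip_T vs Tip_L: 3
  Tip_J vs Tip_L: 5
The smallest is 3, between Tip_T and Tip_L.

3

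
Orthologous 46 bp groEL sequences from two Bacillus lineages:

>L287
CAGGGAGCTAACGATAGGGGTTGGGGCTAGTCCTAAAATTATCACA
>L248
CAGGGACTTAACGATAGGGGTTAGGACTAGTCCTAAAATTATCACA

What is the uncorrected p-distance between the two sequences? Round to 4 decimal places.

0.0870

The sequences differ at positions 7 (G/C), 8 (C/T), 23 (G/A), 26 (G/A).
There are 4 differences over 46 sites, so p = 4/46 = 0.0870.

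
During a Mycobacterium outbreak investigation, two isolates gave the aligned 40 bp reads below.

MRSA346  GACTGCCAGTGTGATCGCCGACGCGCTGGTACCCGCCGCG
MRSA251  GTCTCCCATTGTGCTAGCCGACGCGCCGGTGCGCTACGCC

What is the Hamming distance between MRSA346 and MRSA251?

11

The sequences differ at positions 2 (A/T), 5 (G/C), 9 (G/T), 14 (A/C), 16 (C/A), 27 (T/C), 31 (A/G), 33 (C/G), 35 (G/T), 36 (C/A), 40 (G/C).
That gives 11 mismatches out of 40 aligned sites, so the Hamming distance is 11.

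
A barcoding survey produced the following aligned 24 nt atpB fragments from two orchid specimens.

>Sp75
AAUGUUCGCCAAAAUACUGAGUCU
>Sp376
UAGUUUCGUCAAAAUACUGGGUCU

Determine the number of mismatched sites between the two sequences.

5

Mismatches occur at site 1 (A→U), site 3 (U→G), site 4 (G→U), site 9 (C→U), site 20 (A→G).
That gives 5 mismatches out of 24 aligned sites, so the Hamming distance is 5.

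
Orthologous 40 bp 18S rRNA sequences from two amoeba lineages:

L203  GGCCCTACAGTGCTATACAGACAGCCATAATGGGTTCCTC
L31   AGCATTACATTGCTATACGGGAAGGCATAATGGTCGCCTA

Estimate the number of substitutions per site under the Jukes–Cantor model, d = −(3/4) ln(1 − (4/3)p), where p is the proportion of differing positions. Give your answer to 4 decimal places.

0.3831

The sequences differ at positions 1 (G/A), 4 (C/A), 5 (C/T), 10 (G/T), 19 (A/G), 21 (A/G), 22 (C/A), 25 (C/G), 34 (G/T), 35 (T/C), 36 (T/G), 40 (C/A).
p = 12/40 = 0.300000.
d = −0.75 · ln(1 − (4/3)·0.300000) = −0.75 · ln(0.600000) = −0.75 · (-0.510826) = 0.3831.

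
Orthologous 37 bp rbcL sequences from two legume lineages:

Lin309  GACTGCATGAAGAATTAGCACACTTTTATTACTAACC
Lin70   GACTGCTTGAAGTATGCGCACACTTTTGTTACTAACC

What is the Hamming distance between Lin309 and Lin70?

5

The sequences differ at positions 7 (A/T), 13 (A/T), 16 (T/G), 17 (A/C), 28 (A/G).
That gives 5 mismatches out of 37 aligned sites, so the Hamming distance is 5.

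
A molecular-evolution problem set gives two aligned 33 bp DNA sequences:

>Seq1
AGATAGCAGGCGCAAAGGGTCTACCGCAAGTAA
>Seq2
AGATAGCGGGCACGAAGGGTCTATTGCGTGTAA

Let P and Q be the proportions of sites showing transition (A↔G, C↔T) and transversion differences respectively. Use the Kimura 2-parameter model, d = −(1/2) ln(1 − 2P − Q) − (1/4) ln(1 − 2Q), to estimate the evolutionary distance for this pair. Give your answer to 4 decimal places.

0.2660

The sequences differ at positions 8 (A/G, transition), 12 (G/A, transition), 14 (A/G, transition), 24 (C/T, transition), 25 (C/T, transition), 28 (A/G, transition), 29 (A/T, transversion).
Of the 7 differences, 6 transitions and 1 transversion over 33 sites: P = 6/33 = 0.181818, Q = 1/33 = 0.030303.
d = −0.5·ln(0.606061) − 0.25·ln(0.939394) = −0.5·(-0.500775) − 0.25·(-0.062520) = 0.2660.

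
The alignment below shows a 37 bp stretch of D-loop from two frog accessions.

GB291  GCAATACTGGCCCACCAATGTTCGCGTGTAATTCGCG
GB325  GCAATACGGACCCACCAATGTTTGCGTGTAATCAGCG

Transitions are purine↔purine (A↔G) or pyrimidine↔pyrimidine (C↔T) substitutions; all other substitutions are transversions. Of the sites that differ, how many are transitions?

3

Mismatches occur at site 8 (T/G, transversion), site 10 (G/A, transition), site 23 (C/T, transition), site 33 (T/C, transition), site 34 (C/A, transversion).
Of the 5 differences, 3 transitions and 2 transversions, so the answer is 3.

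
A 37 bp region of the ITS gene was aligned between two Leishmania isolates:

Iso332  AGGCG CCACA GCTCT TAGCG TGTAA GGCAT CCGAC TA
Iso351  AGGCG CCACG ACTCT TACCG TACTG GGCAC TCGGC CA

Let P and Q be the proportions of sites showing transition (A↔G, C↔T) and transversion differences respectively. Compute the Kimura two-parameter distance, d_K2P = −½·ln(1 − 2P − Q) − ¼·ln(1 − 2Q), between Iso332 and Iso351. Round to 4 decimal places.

Differing sites — 10:A/G (Ti); 11:G/A (Ti); 18:G/C (Tv); 22:G/A (Ti); 23:T/C (Ti); 24:A/T (Tv); 25:A/G (Ti); 30:T/C (Ti); 31:C/T (Ti); 34:A/G (Ti); 36:T/C (Ti).
Of the 11 differences, 9 transitions and 2 transversions over 37 sites: P = 9/37 = 0.243243, Q = 2/37 = 0.054054.
d = −0.5·ln(0.459460) − 0.25·ln(0.891892) = −0.5·(-0.777703) − 0.25·(-0.114410) = 0.4175.

0.4175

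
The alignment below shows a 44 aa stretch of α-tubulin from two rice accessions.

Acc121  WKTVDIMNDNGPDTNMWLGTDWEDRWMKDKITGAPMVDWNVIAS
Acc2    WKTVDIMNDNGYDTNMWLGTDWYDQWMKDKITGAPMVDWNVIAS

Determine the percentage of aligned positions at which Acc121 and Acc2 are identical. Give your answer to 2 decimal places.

Differing sites — 12:P/Y; 23:E/Y; 25:R/Q.
41 of the 44 sites match, so the percent identity is 41/44 × 100 = 93.18%.

93.18%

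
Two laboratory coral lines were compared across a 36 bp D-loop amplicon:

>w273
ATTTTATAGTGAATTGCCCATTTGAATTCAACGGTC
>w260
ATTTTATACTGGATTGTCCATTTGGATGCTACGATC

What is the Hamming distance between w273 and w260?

7

Differing sites — 9:G/C; 12:A/G; 17:C/T; 25:A/G; 28:T/G; 30:A/T; 34:G/A.
That gives 7 mismatches out of 36 aligned sites, so the Hamming distance is 7.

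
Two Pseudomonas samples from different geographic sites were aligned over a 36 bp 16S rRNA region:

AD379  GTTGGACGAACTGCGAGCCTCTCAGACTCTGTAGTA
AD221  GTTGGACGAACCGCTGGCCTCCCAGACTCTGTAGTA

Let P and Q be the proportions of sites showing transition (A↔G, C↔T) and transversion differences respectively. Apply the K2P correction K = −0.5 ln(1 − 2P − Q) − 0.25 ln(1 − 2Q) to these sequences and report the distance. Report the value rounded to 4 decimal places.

The sequences differ at positions 12 (T/C, transition), 15 (G/T, transversion), 16 (A/G, transition), 22 (T/C, transition).
Of the 4 differences, 3 transitions and 1 transversion over 36 sites: P = 3/36 = 0.083333, Q = 1/36 = 0.027778.
d = −0.5·ln(0.805556) − 0.25·ln(0.944444) = −0.5·(-0.216223) − 0.25·(-0.057159) = 0.1224.

0.1224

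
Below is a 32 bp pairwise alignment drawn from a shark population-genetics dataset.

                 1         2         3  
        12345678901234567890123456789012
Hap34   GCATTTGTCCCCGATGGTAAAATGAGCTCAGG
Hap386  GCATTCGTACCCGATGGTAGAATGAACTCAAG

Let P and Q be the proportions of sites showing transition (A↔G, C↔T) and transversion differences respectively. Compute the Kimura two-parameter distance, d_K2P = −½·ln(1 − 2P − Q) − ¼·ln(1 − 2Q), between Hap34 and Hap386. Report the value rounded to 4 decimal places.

Differing sites — 6:T/C (Ti); 9:C/A (Tv); 20:A/G (Ti); 26:G/A (Ti); 31:G/A (Ti).
Of the 5 differences, 4 transitions and 1 transversion over 32 sites: P = 4/32 = 0.125000, Q = 1/32 = 0.031250.
d = −0.5·ln(0.718750) − 0.25·ln(0.937500) = −0.5·(-0.330242) − 0.25·(-0.064539) = 0.1813.

0.1813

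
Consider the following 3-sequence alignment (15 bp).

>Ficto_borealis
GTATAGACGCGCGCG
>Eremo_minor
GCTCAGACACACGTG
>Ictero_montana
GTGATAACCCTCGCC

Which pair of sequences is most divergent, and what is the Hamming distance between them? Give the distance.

9

Pairwise Hamming distances:
  Ficto_borealis vs Eremo_minor: 6
  Ficto_borealis vs Ictero_montana: 7
  Eremo_minor vs Ictero_montana: 9
The largest is 9, between Eremo_minor and Ictero_montana.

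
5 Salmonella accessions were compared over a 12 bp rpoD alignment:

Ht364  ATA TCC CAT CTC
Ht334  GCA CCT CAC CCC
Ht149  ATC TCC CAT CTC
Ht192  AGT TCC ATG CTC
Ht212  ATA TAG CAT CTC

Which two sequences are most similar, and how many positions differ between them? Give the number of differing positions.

1

Pairwise Hamming distances:
  Ht364 vs Ht334: 6
  Ht364 vs Ht149: 1
  Ht364 vs Ht192: 5
  Ht364 vs Ht212: 2
  Ht334 vs Ht149: 7
  Ht334 vs Ht192: 9
  Ht334 vs Ht212: 7
  Ht149 vs Ht192: 5
  Ht149 vs Ht212: 3
  Ht192 vs Ht212: 7
The smallest is 1, between Ht364 and Ht149.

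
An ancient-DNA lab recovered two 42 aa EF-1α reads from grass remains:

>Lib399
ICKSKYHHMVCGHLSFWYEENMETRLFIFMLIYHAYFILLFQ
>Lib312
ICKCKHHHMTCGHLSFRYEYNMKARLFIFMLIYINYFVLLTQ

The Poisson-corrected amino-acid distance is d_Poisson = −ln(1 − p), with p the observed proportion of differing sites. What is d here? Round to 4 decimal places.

0.3037

Differing sites — 4:S/C; 6:Y/H; 10:V/T; 17:W/R; 20:E/Y; 23:E/K; 24:T/A; 34:H/I; 35:A/N; 38:I/V; 41:F/T.
p = 11/42 = 0.261905.
d = −ln(1 − 0.261905) = −ln(0.738095) = 0.3037.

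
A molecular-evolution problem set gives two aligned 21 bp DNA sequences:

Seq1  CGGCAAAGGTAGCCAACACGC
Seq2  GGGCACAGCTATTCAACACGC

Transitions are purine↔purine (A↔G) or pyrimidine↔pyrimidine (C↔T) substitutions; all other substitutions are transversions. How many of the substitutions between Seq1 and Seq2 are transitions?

Mismatches occur at site 1 (C↔G, transversion), site 6 (A↔C, transversion), site 9 (G↔C, transversion), site 12 (G↔T, transversion), site 13 (C↔T, transition).
Of the 5 differences, 1 transition and 4 transversions, so the answer is 1.

1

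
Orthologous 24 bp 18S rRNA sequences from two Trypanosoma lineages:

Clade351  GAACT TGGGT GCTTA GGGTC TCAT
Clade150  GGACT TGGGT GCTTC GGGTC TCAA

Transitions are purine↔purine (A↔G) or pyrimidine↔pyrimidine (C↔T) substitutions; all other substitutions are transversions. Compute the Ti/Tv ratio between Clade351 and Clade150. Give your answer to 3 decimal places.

0.500

The sequences differ at positions 2 (A/G, transition), 15 (A/C, transversion), 24 (T/A, transversion).
Of the 3 differences, 1 transition and 2 transversions, so Ti/Tv = 1/2 = 0.500.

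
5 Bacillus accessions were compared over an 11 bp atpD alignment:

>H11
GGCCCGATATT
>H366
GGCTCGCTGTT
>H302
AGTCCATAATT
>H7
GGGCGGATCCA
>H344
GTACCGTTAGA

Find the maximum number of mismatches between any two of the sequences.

Pairwise Hamming distances:
  H11 vs H366: 3
  H11 vs H302: 5
  H11 vs H7: 5
  H11 vs H344: 5
  H366 vs H302: 7
  H366 vs H7: 7
  H366 vs H344: 7
  H302 vs H7: 9
  H302 vs H344: 7
  H7 vs H344: 6
The largest is 9, between H302 and H7.

9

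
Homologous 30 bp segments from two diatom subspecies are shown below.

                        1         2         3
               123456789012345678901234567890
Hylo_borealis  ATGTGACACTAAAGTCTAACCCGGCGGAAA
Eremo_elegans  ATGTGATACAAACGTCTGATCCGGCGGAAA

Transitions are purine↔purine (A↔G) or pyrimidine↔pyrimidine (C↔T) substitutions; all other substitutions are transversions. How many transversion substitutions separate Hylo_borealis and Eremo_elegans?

2

Differing sites — 7:C/T (Ti); 10:T/A (Tv); 13:A/C (Tv); 18:A/G (Ti); 20:C/T (Ti).
Of the 5 differences, 3 transitions and 2 transversions, so the answer is 2.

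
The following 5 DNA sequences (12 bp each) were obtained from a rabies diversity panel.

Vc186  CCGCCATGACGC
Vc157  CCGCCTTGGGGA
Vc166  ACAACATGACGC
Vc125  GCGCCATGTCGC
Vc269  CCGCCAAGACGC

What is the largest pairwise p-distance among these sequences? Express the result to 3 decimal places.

0.583

Pairwise Hamming distances:
  Vc186 vs Vc157: 4
  Vc186 vs Vc166: 3
  Vc186 vs Vc125: 2
  Vc186 vs Vc269: 1
  Vc157 vs Vc166: 7
  Vc157 vs Vc125: 5
  Vc157 vs Vc269: 5
  Vc166 vs Vc125: 4
  Vc166 vs Vc269: 4
  Vc125 vs Vc269: 3
The largest is 7 mismatches, between Vc157 and Vc166; p = 7/12 = 0.583.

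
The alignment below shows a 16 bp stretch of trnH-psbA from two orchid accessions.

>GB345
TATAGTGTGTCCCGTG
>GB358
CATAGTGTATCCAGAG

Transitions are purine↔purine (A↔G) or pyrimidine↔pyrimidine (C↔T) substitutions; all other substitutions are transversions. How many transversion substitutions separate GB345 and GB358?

2

Mismatches occur at site 1 (T↔C, transition), site 9 (G↔A, transition), site 13 (C↔A, transversion), site 15 (T↔A, transversion).
Of the 4 differences, 2 transitions and 2 transversions, so the answer is 2.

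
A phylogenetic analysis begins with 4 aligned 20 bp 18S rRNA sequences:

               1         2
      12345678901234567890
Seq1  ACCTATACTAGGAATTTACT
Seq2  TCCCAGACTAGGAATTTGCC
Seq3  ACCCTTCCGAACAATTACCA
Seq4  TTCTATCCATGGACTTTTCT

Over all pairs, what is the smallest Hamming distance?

5

Pairwise Hamming distances:
  Seq1 vs Seq2: 5
  Seq1 vs Seq3: 9
  Seq1 vs Seq4: 7
  Seq2 vs Seq3: 10
  Seq2 vs Seq4: 9
  Seq3 vs Seq4: 12
The smallest is 5, between Seq1 and Seq2.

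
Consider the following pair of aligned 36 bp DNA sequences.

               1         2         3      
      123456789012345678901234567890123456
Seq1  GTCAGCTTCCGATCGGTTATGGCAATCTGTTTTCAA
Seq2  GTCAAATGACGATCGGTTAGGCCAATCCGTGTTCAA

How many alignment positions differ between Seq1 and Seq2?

8

Differing sites — 5:G/A; 6:C/A; 8:T/G; 9:C/A; 20:T/G; 22:G/C; 28:T/C; 31:T/G.
That gives 8 mismatches out of 36 aligned sites, so the Hamming distance is 8.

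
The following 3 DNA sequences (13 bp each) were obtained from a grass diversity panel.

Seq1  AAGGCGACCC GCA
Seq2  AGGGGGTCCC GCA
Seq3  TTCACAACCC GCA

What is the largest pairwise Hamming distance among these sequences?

7

Pairwise Hamming distances:
  Seq1 vs Seq2: 3
  Seq1 vs Seq3: 5
  Seq2 vs Seq3: 7
The largest is 7, between Seq2 and Seq3.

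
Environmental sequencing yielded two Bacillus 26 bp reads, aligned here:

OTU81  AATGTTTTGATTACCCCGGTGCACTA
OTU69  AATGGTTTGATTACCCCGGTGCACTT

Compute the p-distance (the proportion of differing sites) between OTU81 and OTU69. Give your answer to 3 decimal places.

Differing sites — 5:T/G; 26:A/T.
There are 2 differences over 26 sites, so p = 2/26 = 0.077.

0.077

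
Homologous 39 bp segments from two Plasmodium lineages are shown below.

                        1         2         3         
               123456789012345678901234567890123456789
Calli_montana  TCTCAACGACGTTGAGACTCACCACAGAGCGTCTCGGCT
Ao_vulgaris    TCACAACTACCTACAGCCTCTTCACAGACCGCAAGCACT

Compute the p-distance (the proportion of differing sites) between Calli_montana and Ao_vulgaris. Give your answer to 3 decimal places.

0.385

The sequences differ at positions 3 (T/A), 8 (G/T), 11 (G/C), 13 (T/A), 14 (G/C), 17 (A/C), 21 (A/T), 22 (C/T), 29 (G/C), 32 (T/C), 33 (C/A), 34 (T/A), 35 (C/G), 36 (G/C), 37 (G/A).
There are 15 differences over 39 sites, so p = 15/39 = 0.385.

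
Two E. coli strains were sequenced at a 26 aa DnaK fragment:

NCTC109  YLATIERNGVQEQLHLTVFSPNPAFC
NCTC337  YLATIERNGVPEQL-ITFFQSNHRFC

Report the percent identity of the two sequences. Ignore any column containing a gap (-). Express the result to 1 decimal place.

72.0%

Excluding the 1 gap column leaves 25 comparable sites.
Differing sites — 11:Q/P; 16:L/I; 18:V/F; 20:S/Q; 21:P/S; 23:P/H; 24:A/R.
18 of the 25 comparable sites match, so the percent identity is 18/25 × 100 = 72.0%.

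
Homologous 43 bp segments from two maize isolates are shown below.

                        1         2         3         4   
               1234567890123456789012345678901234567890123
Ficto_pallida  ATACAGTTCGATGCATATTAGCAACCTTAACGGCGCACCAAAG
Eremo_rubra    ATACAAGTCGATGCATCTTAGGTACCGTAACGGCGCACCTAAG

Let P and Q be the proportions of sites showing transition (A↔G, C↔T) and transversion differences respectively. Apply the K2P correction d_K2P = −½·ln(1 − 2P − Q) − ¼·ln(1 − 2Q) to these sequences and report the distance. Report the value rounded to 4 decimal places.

0.1847

Differing sites — 6:G/A (Ti); 7:T/G (Tv); 17:A/C (Tv); 22:C/G (Tv); 23:A/T (Tv); 27:T/G (Tv); 40:A/T (Tv).
Of the 7 differences, 1 transition and 6 transversions over 43 sites: P = 1/43 = 0.023256, Q = 6/43 = 0.139535.
d = −0.5·ln(0.813953) − 0.25·ln(0.720930) = −0.5·(-0.205853) − 0.25·(-0.327213) = 0.1847.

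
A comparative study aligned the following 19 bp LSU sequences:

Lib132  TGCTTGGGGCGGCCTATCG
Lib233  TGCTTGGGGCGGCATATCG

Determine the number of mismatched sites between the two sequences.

1

A single mismatch occurs at site 14 (C/A).
That gives 1 mismatch out of 19 aligned sites, so the Hamming distance is 1.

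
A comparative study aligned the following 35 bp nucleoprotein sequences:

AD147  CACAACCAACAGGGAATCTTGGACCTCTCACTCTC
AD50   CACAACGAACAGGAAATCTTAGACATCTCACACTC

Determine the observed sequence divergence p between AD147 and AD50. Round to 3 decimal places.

0.143

Mismatches occur at site 7 (C/G), site 14 (G/A), site 21 (G/A), site 25 (C/A), site 32 (T/A).
There are 5 differences over 35 sites, so p = 5/35 = 0.143.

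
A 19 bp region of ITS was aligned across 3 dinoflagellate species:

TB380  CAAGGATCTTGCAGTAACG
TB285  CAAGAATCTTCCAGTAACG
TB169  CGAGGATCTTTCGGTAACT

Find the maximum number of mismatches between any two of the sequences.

5

Pairwise Hamming distances:
  TB380 vs TB285: 2
  TB380 vs TB169: 4
  TB285 vs TB169: 5
The largest is 5, between TB285 and TB169.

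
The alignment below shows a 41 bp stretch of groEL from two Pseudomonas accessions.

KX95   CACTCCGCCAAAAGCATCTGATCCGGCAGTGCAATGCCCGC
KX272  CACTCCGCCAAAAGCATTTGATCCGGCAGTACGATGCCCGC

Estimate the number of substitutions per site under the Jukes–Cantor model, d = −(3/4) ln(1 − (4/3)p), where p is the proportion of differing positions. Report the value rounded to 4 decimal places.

Mismatches occur at site 18 (C/T), site 31 (G/A), site 33 (A/G).
p = 3/41 = 0.073171.
d = −0.75 · ln(1 − (4/3)·0.073171) = −0.75 · ln(0.902439) = −0.75 · (-0.102654) = 0.0770.

0.0770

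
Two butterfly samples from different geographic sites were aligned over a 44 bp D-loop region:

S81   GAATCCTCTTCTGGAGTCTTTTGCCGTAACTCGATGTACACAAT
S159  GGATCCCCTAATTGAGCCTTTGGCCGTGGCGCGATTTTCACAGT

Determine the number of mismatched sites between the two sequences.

13

Mismatches occur at site 2 (A↔G), site 7 (T↔C), site 10 (T↔A), site 11 (C↔A), site 13 (G↔T), site 17 (T↔C), site 22 (T↔G), site 28 (A↔G), site 29 (A↔G), site 31 (T↔G), site 36 (G↔T), site 38 (A↔T), site 43 (A↔G).
That gives 13 mismatches out of 44 aligned sites, so the Hamming distance is 13.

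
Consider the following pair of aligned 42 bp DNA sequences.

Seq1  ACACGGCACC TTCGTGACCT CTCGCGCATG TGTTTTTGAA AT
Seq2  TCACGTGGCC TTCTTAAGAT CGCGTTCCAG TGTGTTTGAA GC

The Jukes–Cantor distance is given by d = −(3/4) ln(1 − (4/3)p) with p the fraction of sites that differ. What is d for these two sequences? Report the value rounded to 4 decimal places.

The sequences differ at positions 1 (A/T), 6 (G/T), 7 (C/G), 8 (A/G), 14 (G/T), 16 (G/A), 18 (C/G), 19 (C/A), 22 (T/G), 25 (C/T), 26 (G/T), 28 (A/C), 29 (T/A), 34 (T/G), 41 (A/G), 42 (T/C).
p = 16/42 = 0.380952.
d = −0.75 · ln(1 − (4/3)·0.380952) = −0.75 · ln(0.492064) = −0.75 · (-0.709146) = 0.5319.

0.5319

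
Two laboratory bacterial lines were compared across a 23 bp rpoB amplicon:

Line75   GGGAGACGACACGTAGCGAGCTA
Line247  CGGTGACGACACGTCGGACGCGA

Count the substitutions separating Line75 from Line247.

The sequences differ at positions 1 (G/C), 4 (A/T), 15 (A/C), 17 (C/G), 18 (G/A), 19 (A/C), 22 (T/G).
That gives 7 mismatches out of 23 aligned sites, so the Hamming distance is 7.

7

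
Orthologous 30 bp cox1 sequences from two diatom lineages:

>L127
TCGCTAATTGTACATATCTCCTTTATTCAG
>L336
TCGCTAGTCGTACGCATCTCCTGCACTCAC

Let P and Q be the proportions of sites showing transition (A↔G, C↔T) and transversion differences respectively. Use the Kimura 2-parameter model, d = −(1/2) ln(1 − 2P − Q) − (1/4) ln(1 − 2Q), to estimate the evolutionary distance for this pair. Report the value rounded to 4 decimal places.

0.3501

The sequences differ at positions 7 (A/G, transition), 9 (T/C, transition), 14 (A/G, transition), 15 (T/C, transition), 23 (T/G, transversion), 24 (T/C, transition), 26 (T/C, transition), 30 (G/C, transversion).
Of the 8 differences, 6 transitions and 2 transversions over 30 sites: P = 6/30 = 0.200000, Q = 2/30 = 0.066667.
d = −0.5·ln(0.533333) − 0.25·ln(0.866666) = −0.5·(-0.628609) − 0.25·(-0.143102) = 0.3501.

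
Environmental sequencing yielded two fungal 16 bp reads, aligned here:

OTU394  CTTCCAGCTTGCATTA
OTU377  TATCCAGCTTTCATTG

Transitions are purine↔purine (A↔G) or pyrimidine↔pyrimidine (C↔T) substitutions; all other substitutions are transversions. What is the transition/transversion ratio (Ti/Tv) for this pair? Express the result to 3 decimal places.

1.000

Differing sites — 1:C/T (Ti); 2:T/A (Tv); 11:G/T (Tv); 16:A/G (Ti).
Of the 4 differences, 2 transitions and 2 transversions, so Ti/Tv = 2/2 = 1.000.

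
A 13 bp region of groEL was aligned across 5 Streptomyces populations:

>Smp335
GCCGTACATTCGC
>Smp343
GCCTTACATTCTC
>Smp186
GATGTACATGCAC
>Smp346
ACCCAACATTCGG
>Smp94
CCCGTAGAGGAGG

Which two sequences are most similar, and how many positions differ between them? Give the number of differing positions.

2

Pairwise Hamming distances:
  Smp335 vs Smp343: 2
  Smp335 vs Smp186: 4
  Smp335 vs Smp346: 4
  Smp335 vs Smp94: 6
  Smp343 vs Smp186: 5
  Smp343 vs Smp346: 5
  Smp343 vs Smp94: 8
  Smp186 vs Smp346: 8
  Smp186 vs Smp94: 8
  Smp346 vs Smp94: 7
The smallest is 2, between Smp335 and Smp343.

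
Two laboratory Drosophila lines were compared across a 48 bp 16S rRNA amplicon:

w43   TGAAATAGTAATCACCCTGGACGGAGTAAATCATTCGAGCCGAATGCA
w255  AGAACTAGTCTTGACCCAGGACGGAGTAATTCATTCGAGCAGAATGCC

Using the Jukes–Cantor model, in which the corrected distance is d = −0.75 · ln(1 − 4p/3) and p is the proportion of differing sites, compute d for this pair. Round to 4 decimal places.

Differing sites — 1:T/A; 5:A/C; 10:A/C; 11:A/T; 13:C/G; 18:T/A; 30:A/T; 41:C/A; 48:A/C.
p = 9/48 = 0.187500.
d = −0.75 · ln(1 − (4/3)·0.187500) = −0.75 · ln(0.750000) = −0.75 · (-0.287682) = 0.2158.

0.2158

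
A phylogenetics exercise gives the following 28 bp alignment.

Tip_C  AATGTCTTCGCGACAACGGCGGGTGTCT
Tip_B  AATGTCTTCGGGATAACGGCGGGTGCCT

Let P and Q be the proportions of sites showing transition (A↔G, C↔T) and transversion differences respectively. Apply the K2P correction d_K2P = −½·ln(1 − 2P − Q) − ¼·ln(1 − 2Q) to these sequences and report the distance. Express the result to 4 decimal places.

Mismatches occur at site 11 (C/G, transversion), site 14 (C/T, transition), site 26 (T/C, transition).
Of the 3 differences, 2 transitions and 1 transversion over 28 sites: P = 2/28 = 0.071429, Q = 1/28 = 0.035714.
d = −0.5·ln(0.821428) − 0.25·ln(0.928572) = −0.5·(-0.196711) − 0.25·(-0.074107) = 0.1169.

0.1169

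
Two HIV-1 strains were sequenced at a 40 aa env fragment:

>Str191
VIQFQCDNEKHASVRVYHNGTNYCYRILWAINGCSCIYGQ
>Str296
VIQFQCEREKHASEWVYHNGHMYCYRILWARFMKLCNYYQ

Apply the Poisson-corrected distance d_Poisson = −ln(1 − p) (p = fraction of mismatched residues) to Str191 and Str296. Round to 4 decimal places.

0.3930

Mismatches occur at site 7 (D↔E), site 8 (N↔R), site 14 (V↔E), site 15 (R↔W), site 21 (T↔H), site 22 (N↔M), site 31 (I↔R), site 32 (N↔F), site 33 (G↔M), site 34 (C↔K), site 35 (S↔L), site 37 (I↔N), site 39 (G↔Y).
p = 13/40 = 0.325000.
d = −ln(1 − 0.325000) = −ln(0.675000) = 0.3930.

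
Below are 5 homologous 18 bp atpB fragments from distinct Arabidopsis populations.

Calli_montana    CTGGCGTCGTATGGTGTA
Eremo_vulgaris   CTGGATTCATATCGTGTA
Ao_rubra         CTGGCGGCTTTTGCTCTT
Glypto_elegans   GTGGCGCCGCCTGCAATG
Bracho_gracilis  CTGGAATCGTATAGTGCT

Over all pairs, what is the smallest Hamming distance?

4

Pairwise Hamming distances:
  Calli_montana vs Eremo_vulgaris: 4
  Calli_montana vs Ao_rubra: 6
  Calli_montana vs Glypto_elegans: 8
  Calli_montana vs Bracho_gracilis: 5
  Eremo_vulgaris vs Ao_rubra: 9
  Eremo_vulgaris vs Glypto_elegans: 12
  Eremo_vulgaris vs Bracho_gracilis: 5
  Ao_rubra vs Glypto_elegans: 8
  Ao_rubra vs Bracho_gracilis: 9
  Glypto_elegans vs Bracho_gracilis: 12
The smallest is 4, between Calli_montana and Eremo_vulgaris.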